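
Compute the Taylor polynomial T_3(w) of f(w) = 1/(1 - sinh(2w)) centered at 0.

28*w^3/3 + 4*w^2 + 2*w + 1

Compose series: expand the inner function first, then feed it into the outer expansion.
f(0) = 1
f′(0) = 2
f′′(0) = 8
f′′′(0) = 56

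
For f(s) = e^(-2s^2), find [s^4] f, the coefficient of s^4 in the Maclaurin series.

2

Compute the successive derivatives at the expansion point and divide by k!.
f(0) = 1
f′(0) = 0
f′′(0) = -4
f′′′(0) = 0
f^(4)(0) = 48
So c_4 = f^(4)(0)/4! = 2.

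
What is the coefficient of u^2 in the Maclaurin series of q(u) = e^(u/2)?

1/8

[u^0] = 1;  [u^1] = 1/2;  [u^2] = 1/8.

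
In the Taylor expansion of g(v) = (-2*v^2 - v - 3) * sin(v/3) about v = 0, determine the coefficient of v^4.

1/162

Distribute the polynomial across the series and collect like powers.
g(0) = 0
g′(0) = -1
g′′(0) = -2/3
g′′′(0) = -35/9
g^(4)(0) = 4/27
Dividing each by k! gives the coefficients c_0, ..., c_4.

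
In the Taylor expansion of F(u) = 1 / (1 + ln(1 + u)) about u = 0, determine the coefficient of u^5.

-347/60

Expand as Σ (-1)^k u^k with u equal to the inner function's series.
F(0) = 1
F′(0) = -1
F′′(0) = 3
F′′′(0) = -14
F^(4)(0) = 88
F^(5)(0) = -694
So c_5 = F^(5)(0)/5! = -347/60.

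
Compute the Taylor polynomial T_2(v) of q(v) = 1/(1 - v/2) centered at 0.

[v^0] = 1;  [v^1] = 1/2;  [v^2] = 1/4.

v^2/4 + v/2 + 1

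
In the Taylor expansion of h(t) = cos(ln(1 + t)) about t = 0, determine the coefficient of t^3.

1/2

Let u equal the inner series; expand the outer function in u and truncate.
h(0) = 1
h′(0) = 0
h′′(0) = -1
h′′′(0) = 3
Dividing each by k! gives the coefficients c_0, ..., c_3.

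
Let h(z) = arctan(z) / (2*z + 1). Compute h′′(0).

Expand 1/(denominator) as a geometric series and multiply by the numerator's series.
The coefficient of z^2 in the expansion is -2, so h′′(0) = 2! * (-2) = -4.

-4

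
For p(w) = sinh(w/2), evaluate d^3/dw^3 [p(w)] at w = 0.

The coefficient of w^3 in the expansion is 1/48, so p′′′(0) = 3! * (1/48) = 1/8.

1/8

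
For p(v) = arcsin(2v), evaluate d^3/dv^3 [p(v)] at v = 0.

8

Apply the Taylor formula c_k = f^(k)(a)/k!.
The coefficient of v^3 in the expansion is 4/3, so p′′′(0) = 3! * (4/3) = 8.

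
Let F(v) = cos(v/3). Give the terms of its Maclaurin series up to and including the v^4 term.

Differentiate repeatedly and evaluate at the center.
F(0) = 1
F′(0) = 0
F′′(0) = -1/9
F′′′(0) = 0
F^(4)(0) = 1/81
Dividing each by k! gives the coefficients c_0, ..., c_4.

v^4/1944 - v^2/18 + 1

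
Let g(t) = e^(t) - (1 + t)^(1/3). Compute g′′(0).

11/9

Combine the two series term by term.
The coefficient of t^2 in the expansion is 11/18, so g′′(0) = 2! * (11/18) = 11/9.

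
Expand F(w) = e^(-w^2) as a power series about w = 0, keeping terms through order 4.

Use the known series and substitute for the argument.
[w^0] = 1;  [w^1] = 0;  [w^2] = -1;  [w^3] = 0;  [w^4] = 1/2.

w^4/2 - w^2 + 1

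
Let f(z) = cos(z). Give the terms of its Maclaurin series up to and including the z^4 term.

f(0) = 1
f′(0) = 0
f′′(0) = -1
f′′′(0) = 0
f^(4)(0) = 1
Then c_k = f^(k)(0)/k! gives each Taylor coefficient.

z^4/24 - z^2/2 + 1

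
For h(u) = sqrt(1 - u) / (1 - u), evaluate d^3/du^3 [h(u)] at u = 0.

15/8

Expand each factor separately, then convolve coefficients.
From the series, [u^3] h = 5/16; multiply by 3! = 6 to get 15/8.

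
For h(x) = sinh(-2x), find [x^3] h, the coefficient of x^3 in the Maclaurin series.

-4/3

Differentiate repeatedly and evaluate at the center.
[x^0] = 0;  [x^1] = -2;  [x^2] = 0;  [x^3] = -4/3.
So c_3 = h′′′(0)/3! = -4/3.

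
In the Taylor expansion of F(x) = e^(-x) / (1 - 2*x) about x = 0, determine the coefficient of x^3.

Multiply the numerator's expansion by the denominator's geometric series.
F(0) = 1
F′(0) = 1
F′′(0) = 5
F′′′(0) = 29

29/6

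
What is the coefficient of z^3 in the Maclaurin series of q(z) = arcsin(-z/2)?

-1/48

q(0) = 0
q′(0) = -1/2
q′′(0) = 0
q′′′(0) = -1/8
Dividing each by k! gives the coefficients c_0, ..., c_3.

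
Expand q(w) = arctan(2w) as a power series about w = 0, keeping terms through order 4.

-8*w^3/3 + 2*w

Use the known series and substitute for the argument.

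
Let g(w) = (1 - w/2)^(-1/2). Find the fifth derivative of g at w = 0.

Compute the successive derivatives at the expansion point and divide by k!.
The coefficient of w^5 in the expansion is 63/8192, so g^(5)(0) = 5! * (63/8192) = 945/1024.

945/1024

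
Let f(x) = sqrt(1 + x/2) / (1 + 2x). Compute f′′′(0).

Write out both Maclaurin series and multiply, keeping only the needed powers.
The coefficient of x^3 in the expansion is -887/128, so f′′′(0) = 3! * (-887/128) = -2661/64.

-2661/64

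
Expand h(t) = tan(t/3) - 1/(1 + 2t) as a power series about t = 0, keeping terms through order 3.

649*t^3/81 - 4*t^2 + 7*t/3 - 1

Expand each term separately and add.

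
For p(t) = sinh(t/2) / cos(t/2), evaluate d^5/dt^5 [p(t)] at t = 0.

9/8

Divide the numerator series by the denominator series (power-series long division).
From the series, [t^5] p = 3/320; multiply by 5! = 120 to get 9/8.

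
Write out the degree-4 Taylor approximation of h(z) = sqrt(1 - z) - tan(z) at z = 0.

Expand each term separately and add.
[z^0] = 1;  [z^1] = -3/2;  [z^2] = -1/8;  [z^3] = -19/48;  [z^4] = -5/128.

-5*z^4/128 - 19*z^3/48 - z^2/8 - 3*z/2 + 1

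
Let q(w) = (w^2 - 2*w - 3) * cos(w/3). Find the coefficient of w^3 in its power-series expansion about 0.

1/9

Multiply each power in the prefactor through the base expansion.
q(0) = -3
q′(0) = -2
q′′(0) = 7/3
q′′′(0) = 2/3
So c_3 = q′′′(0)/3! = 1/9.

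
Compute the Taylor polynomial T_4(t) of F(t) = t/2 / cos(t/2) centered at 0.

t^3/16 + t/2

Divide the numerator series by the denominator series (power-series long division).
F(0) = 0
F′(0) = 1/2
F′′(0) = 0
F′′′(0) = 3/8
F^(4)(0) = 0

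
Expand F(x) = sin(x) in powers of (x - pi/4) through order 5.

sqrt(2)*(x - pi/4)^5/240 + sqrt(2)*(x - pi/4)^4/48 - sqrt(2)*(x - pi/4)^3/12 - sqrt(2)*(x - pi/4)^2/4 + sqrt(2)*(x - pi/4)/2 + sqrt(2)/2

F(pi/4) = sqrt(2)/2
F′(pi/4) = sqrt(2)/2
F′′(pi/4) = -sqrt(2)/2
F′′′(pi/4) = -sqrt(2)/2
F^(4)(pi/4) = sqrt(2)/2
F^(5)(pi/4) = sqrt(2)/2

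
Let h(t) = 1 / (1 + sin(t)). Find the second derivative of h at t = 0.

Use the geometric series for the reciprocal, then substitute.
The coefficient of t^2 in the expansion is 1, so h′′(0) = 2! * (1) = 2.

2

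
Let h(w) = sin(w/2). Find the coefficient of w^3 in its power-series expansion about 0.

-1/48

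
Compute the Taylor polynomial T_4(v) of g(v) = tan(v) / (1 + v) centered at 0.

Expand each factor separately, then convolve coefficients.
[v^0] = 0;  [v^1] = 1;  [v^2] = -1;  [v^3] = 4/3;  [v^4] = -4/3.

-4*v^4/3 + 4*v^3/3 - v^2 + v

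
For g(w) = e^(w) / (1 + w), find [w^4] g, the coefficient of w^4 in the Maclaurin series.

3/8

Expand each factor separately, then convolve coefficients.
g(0) = 1
g′(0) = 0
g′′(0) = 1
g′′′(0) = -2
g^(4)(0) = 9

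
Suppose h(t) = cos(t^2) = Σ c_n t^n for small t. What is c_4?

-1/2

Compute the successive derivatives at the expansion point and divide by k!.
h(0) = 1
h′(0) = 0
h′′(0) = 0
h′′′(0) = 0
h^(4)(0) = -12
The Taylor polynomial is Σ h^(k)(0)/k! · t^k.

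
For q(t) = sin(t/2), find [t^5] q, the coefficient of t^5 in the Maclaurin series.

1/3840

Compute the successive derivatives at the expansion point and divide by k!.
q(0) = 0
q′(0) = 1/2
q′′(0) = 0
q′′′(0) = -1/8
q^(4)(0) = 0
q^(5)(0) = 1/32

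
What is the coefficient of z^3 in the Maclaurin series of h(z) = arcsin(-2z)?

-4/3

h(0) = 0
h′(0) = -2
h′′(0) = 0
h′′′(0) = -8
The Taylor polynomial is Σ h^(k)(0)/k! · z^k.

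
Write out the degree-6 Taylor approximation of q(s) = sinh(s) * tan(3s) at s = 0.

Take the Cauchy product of the two expansions.
q(0) = 0
q′(0) = 0
q′′(0) = 6
q′′′(0) = 0
q^(4)(0) = 228
q^(5)(0) = 0
q^(6)(0) = 24426

1357*s^6/40 + 19*s^4/2 + 3*s^2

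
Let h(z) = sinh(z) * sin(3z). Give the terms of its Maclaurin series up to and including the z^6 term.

Take the Cauchy product of the two expansions.

13*z^6/10 - 4*z^4 + 3*z^2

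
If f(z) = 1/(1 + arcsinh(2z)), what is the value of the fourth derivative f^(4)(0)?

256

Compose series: expand the inner function first, then feed it into the outer expansion.
The coefficient of z^4 in the expansion is 32/3, so f^(4)(0) = 4! * (32/3) = 256.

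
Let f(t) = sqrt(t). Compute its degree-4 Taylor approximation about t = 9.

Differentiate repeatedly and evaluate at the center.
f(9) = 3
f′(9) = 1/6
f′′(9) = -1/108
f′′′(9) = 1/648
f^(4)(9) = -5/11664
Then c_k = f^(k)(9)/k! gives each Taylor coefficient.

-5*(t - 9)^4/279936 + (t - 9)^3/3888 - (t - 9)^2/216 + (t - 9)/6 + 3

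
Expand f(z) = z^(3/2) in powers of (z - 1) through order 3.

-(z - 1)^3/16 + 3*(z - 1)^2/8 + 3*(z - 1)/2 + 1

Use the known series and substitute for the argument.
[(z - 1)^0] = 1;  [(z - 1)^1] = 3/2;  [(z - 1)^2] = 3/8;  [(z - 1)^3] = -1/16.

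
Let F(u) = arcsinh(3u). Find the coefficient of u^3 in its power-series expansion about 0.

-9/2

Use the known series and substitute for the argument.
F(0) = 0
F′(0) = 3
F′′(0) = 0
F′′′(0) = -27
So c_3 = F′′′(0)/3! = -9/2.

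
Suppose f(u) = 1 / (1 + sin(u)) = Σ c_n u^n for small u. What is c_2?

Write 1/(1+u) = 1 - u + u^2 - u^3 + ... and substitute the series for u.
f(0) = 1
f′(0) = -1
f′′(0) = 2
Then c_k = f^(k)(0)/k! gives each Taylor coefficient.

1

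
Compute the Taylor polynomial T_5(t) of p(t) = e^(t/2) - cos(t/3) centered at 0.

Add the two expansions coefficient-wise.
p(0) = 0
p′(0) = 1/2
p′′(0) = 13/36
p′′′(0) = 1/8
p^(4)(0) = 65/1296
p^(5)(0) = 1/32
Then c_k = p^(k)(0)/k! gives each Taylor coefficient.

t^5/3840 + 65*t^4/31104 + t^3/48 + 13*t^2/72 + t/2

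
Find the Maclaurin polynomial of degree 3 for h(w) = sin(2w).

Apply the Taylor formula c_k = f^(k)(a)/k!.
h(0) = 0
h′(0) = 2
h′′(0) = 0
h′′′(0) = -8

-4*w^3/3 + 2*w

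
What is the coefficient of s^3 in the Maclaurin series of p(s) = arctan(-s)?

p(0) = 0
p′(0) = -1
p′′(0) = 0
p′′′(0) = 2

1/3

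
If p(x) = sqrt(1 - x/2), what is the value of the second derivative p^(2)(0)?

Apply the Taylor formula c_k = f^(k)(a)/k!.
The coefficient of x^2 in the expansion is -1/32, so p′′(0) = 2! * (-1/32) = -1/16.

-1/16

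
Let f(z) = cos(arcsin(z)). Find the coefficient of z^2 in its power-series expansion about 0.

-1/2

Compose series: expand the inner function first, then feed it into the outer expansion.
f(0) = 1
f′(0) = 0
f′′(0) = -1
The Taylor polynomial is Σ f^(k)(0)/k! · z^k.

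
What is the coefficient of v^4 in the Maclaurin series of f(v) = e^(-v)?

[v^0] = 1;  [v^1] = -1;  [v^2] = 1/2;  [v^3] = -1/6;  [v^4] = 1/24.
So c_4 = f^(4)(0)/4! = 1/24.

1/24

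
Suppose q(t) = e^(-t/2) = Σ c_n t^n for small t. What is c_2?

1/8

[t^0] = 1;  [t^1] = -1/2;  [t^2] = 1/8.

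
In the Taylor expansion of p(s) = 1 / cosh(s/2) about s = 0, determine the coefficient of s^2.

-1/8

Invert the denominator's series and multiply.
[s^0] = 1;  [s^1] = 0;  [s^2] = -1/8.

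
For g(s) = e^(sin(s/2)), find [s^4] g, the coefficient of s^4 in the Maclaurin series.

-1/128

Let u equal the inner series; expand the outer function in u and truncate.
g(0) = 1
g′(0) = 1/2
g′′(0) = 1/4
g′′′(0) = 0
g^(4)(0) = -3/16
Then c_k = g^(k)(0)/k! gives each Taylor coefficient.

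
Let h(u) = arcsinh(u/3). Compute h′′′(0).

-1/27

The coefficient of u^3 in the expansion is -1/162, so h′′′(0) = 3! * (-1/162) = -1/27.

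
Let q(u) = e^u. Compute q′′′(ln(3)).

The coefficient of (u - ln(3))^3 in the expansion is 1/2, so q′′′(ln(3)) = 3! * (1/2) = 3.

3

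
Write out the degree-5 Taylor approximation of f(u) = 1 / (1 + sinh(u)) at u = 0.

Write 1/(1+u) = 1 - u + u^2 - u^3 + ... and substitute the series for u.
f(0) = 1
f′(0) = -1
f′′(0) = 2
f′′′(0) = -7
f^(4)(0) = 32
f^(5)(0) = -181

-181*u^5/120 + 4*u^4/3 - 7*u^3/6 + u^2 - u + 1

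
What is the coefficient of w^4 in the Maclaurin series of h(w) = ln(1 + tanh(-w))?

1/12

Substitute the inner expansion into the outer series and collect powers.
So c_4 = h^(4)(0)/4! = 1/12.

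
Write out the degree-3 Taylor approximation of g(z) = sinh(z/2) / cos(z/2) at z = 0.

z^3/12 + z/2

Divide the numerator series by the denominator series (power-series long division).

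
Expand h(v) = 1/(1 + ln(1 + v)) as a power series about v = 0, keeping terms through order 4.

Substitute the inner expansion into the outer series and collect powers.
h(0) = 1
h′(0) = -1
h′′(0) = 3
h′′′(0) = -14
h^(4)(0) = 88
The Taylor polynomial is Σ h^(k)(0)/k! · v^k.

11*v^4/3 - 7*v^3/3 + 3*v^2/2 - v + 1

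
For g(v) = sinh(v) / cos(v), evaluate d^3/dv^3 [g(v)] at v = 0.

4

Write the quotient as an unknown series and match coefficients against numerator = denominator · series.
From the series, [v^3] g = 2/3; multiply by 3! = 6 to get 4.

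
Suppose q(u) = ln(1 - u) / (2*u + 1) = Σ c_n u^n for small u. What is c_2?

Use 1/(1 - r) = Σ r^k on the denominator, then take the Cauchy product.

3/2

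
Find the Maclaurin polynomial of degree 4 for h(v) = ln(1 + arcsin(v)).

-5*v^4/12 + v^3/2 - v^2/2 + v

Compose series: expand the inner function first, then feed it into the outer expansion.
h(0) = 0
h′(0) = 1
h′′(0) = -1
h′′′(0) = 3
h^(4)(0) = -10
Then c_k = h^(k)(0)/k! gives each Taylor coefficient.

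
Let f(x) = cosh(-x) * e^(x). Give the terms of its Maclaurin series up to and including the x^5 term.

2*x^5/15 + x^4/3 + 2*x^3/3 + x^2 + x + 1

Expand each factor separately, then convolve coefficients.
f(0) = 1
f′(0) = 1
f′′(0) = 2
f′′′(0) = 4
f^(4)(0) = 8
f^(5)(0) = 16
Then c_k = f^(k)(0)/k! gives each Taylor coefficient.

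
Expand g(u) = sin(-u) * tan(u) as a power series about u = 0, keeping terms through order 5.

-u^4/6 - u^2

Write out both Maclaurin series and multiply, keeping only the needed powers.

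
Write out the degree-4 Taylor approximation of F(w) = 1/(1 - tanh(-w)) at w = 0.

Plug the Maclaurin series of the inner function into that of the outer and collect terms.
[w^0] = 1;  [w^1] = -1;  [w^2] = 1;  [w^3] = -2/3;  [w^4] = 1/3.

w^4/3 - 2*w^3/3 + w^2 - w + 1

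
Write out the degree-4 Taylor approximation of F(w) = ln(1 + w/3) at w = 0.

[w^0] = 0;  [w^1] = 1/3;  [w^2] = -1/18;  [w^3] = 1/81;  [w^4] = -1/324.

-w^4/324 + w^3/81 - w^2/18 + w/3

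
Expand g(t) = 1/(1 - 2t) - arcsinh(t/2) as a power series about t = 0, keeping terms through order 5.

40957*t^5/1280 + 16*t^4 + 385*t^3/48 + 4*t^2 + 3*t/2 + 1

Combine the two series term by term.
g(0) = 1
g′(0) = 3/2
g′′(0) = 8
g′′′(0) = 385/8
g^(4)(0) = 384
g^(5)(0) = 122871/32
The Taylor polynomial is Σ g^(k)(0)/k! · t^k.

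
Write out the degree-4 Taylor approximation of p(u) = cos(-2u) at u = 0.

Compute the successive derivatives at the expansion point and divide by k!.
p(0) = 1
p′(0) = 0
p′′(0) = -4
p′′′(0) = 0
p^(4)(0) = 16
Then c_k = p^(k)(0)/k! gives each Taylor coefficient.

2*u^4/3 - 2*u^2 + 1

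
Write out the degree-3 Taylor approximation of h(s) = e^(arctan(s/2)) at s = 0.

Compose series: expand the inner function first, then feed it into the outer expansion.
h(0) = 1
h′(0) = 1/2
h′′(0) = 1/4
h′′′(0) = -1/8
The Taylor polynomial is Σ h^(k)(0)/k! · s^k.

-s^3/48 + s^2/8 + s/2 + 1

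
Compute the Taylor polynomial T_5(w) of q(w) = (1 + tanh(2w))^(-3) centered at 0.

-1824*w^5/5 + 176*w^4 - 72*w^3 + 24*w^2 - 6*w + 1

Substitute the inner expansion into the outer series and collect powers.
q(0) = 1
q′(0) = -6
q′′(0) = 48
q′′′(0) = -432
q^(4)(0) = 4224
q^(5)(0) = -43776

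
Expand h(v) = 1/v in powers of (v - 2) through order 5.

h(2) = 1/2
h′(2) = -1/4
h′′(2) = 1/4
h′′′(2) = -3/8
h^(4)(2) = 3/4
h^(5)(2) = -15/8
The Taylor polynomial is Σ h^(k)(2)/k! · (v - 2)^k.

-(v - 2)^5/64 + (v - 2)^4/32 - (v - 2)^3/16 + (v - 2)^2/8 - (v - 2)/4 + 1/2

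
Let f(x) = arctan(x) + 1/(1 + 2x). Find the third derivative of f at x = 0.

-50

Combine the two series term by term.
From the series, [x^3] f = -25/3; multiply by 3! = 6 to get -50.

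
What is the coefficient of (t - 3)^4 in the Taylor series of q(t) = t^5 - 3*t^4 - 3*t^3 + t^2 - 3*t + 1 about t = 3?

[(t - 3)^0] = -80;  [(t - 3)^1] = 3;  [(t - 3)^2] = 82;  [(t - 3)^3] = 51;  [(t - 3)^4] = 12.

12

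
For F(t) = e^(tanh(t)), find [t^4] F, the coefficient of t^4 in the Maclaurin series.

-7/24

Let u equal the inner series; expand the outer function in u and truncate.
F(0) = 1
F′(0) = 1
F′′(0) = 1
F′′′(0) = -1
F^(4)(0) = -7
So c_4 = F^(4)(0)/4! = -7/24.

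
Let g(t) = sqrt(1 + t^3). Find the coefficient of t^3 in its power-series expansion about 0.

Compute the successive derivatives at the expansion point and divide by k!.
g(0) = 1
g′(0) = 0
g′′(0) = 0
g′′′(0) = 3
Dividing each by k! gives the coefficients c_0, ..., c_3.

1/2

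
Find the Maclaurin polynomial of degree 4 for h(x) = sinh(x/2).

x^3/48 + x/2

h(0) = 0
h′(0) = 1/2
h′′(0) = 0
h′′′(0) = 1/8
h^(4)(0) = 0
The Taylor polynomial is Σ h^(k)(0)/k! · x^k.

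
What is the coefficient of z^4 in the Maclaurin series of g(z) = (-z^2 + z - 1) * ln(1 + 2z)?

Shift and add copies of the series according to the polynomial's terms.
g(0) = 0
g′(0) = -2
g′′(0) = 8
g′′′(0) = -40
g^(4)(0) = 208
The Taylor polynomial is Σ g^(k)(0)/k! · z^k.

26/3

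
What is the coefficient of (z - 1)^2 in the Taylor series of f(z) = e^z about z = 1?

Compute the successive derivatives at the expansion point and divide by k!.
[(z - 1)^0] = e;  [(z - 1)^1] = e;  [(z - 1)^2] = e/2.
So c_2 = f′′(1)/2! = e/2.

e/2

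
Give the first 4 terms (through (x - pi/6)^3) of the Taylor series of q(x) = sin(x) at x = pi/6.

-sqrt(3)*(x - pi/6)^3/12 - (x - pi/6)^2/4 + sqrt(3)*(x - pi/6)/2 + 1/2

q(pi/6) = 1/2
q′(pi/6) = sqrt(3)/2
q′′(pi/6) = -1/2
q′′′(pi/6) = -sqrt(3)/2
Dividing each by k! gives the coefficients c_0, ..., c_3.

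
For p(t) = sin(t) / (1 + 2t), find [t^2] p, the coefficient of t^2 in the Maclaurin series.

-2

Take the Cauchy product of the two expansions.
[t^0] = 0;  [t^1] = 1;  [t^2] = -2.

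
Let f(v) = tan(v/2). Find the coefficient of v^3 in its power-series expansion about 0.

Use the known series and substitute for the argument.
f(0) = 0
f′(0) = 1/2
f′′(0) = 0
f′′′(0) = 1/4
So c_3 = f′′′(0)/3! = 1/24.

1/24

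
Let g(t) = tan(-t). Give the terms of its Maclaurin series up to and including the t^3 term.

-t^3/3 - t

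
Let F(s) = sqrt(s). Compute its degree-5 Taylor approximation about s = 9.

7*(s - 9)^5/5038848 - 5*(s - 9)^4/279936 + (s - 9)^3/3888 - (s - 9)^2/216 + (s - 9)/6 + 3

Use the known series and substitute for the argument.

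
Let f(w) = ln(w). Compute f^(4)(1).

-6

The coefficient of (w - 1)^4 in the expansion is -1/4, so f^(4)(1) = 4! * (-1/4) = -6.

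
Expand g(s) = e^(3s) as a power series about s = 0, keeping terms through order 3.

9*s^3/2 + 9*s^2/2 + 3*s + 1

Use the known series and substitute for the argument.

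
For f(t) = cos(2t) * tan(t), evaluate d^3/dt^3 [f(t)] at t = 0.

-10

Write out both Maclaurin series and multiply, keeping only the needed powers.
The coefficient of t^3 in the expansion is -5/3, so f′′′(0) = 3! * (-5/3) = -10.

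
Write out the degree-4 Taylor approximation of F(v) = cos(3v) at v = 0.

27*v^4/8 - 9*v^2/2 + 1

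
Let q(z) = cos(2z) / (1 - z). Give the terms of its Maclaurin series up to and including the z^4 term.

Use 1/(1 - r) = Σ r^k on the denominator, then take the Cauchy product.
q(0) = 1
q′(0) = 1
q′′(0) = -2
q′′′(0) = -6
q^(4)(0) = -8
Dividing each by k! gives the coefficients c_0, ..., c_4.

-z^4/3 - z^3 - z^2 + z + 1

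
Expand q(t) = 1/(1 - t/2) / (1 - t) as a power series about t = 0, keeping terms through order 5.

63*t^5/32 + 31*t^4/16 + 15*t^3/8 + 7*t^2/4 + 3*t/2 + 1

Take the Cauchy product of the two expansions.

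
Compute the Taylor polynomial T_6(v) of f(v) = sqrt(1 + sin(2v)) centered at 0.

Plug the Maclaurin series of the inner function into that of the outer and collect terms.
f(0) = 1
f′(0) = 1
f′′(0) = -1
f′′′(0) = -1
f^(4)(0) = 1
f^(5)(0) = 1
f^(6)(0) = -1
Then c_k = f^(k)(0)/k! gives each Taylor coefficient.

-v^6/720 + v^5/120 + v^4/24 - v^3/6 - v^2/2 + v + 1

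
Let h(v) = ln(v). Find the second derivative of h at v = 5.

The coefficient of (v - 5)^2 in the expansion is -1/50, so h′′(5) = 2! * (-1/50) = -1/25.

-1/25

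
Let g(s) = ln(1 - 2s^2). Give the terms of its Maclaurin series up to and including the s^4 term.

-2*s^4 - 2*s^2

Apply the Taylor formula c_k = f^(k)(a)/k!.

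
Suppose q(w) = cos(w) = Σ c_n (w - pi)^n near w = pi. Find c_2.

1/2

Apply the Taylor formula c_k = f^(k)(a)/k!.
[(w - pi)^0] = -1;  [(w - pi)^1] = 0;  [(w - pi)^2] = 1/2.
So c_2 = q′′(pi)/2! = 1/2.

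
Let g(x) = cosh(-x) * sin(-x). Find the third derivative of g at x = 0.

-2

Write out both Maclaurin series and multiply, keeping only the needed powers.
From the series, [x^3] g = -1/3; multiply by 3! = 6 to get -2.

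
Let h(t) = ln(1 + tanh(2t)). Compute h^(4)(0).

32

Compose series: expand the inner function first, then feed it into the outer expansion.
The coefficient of t^4 in the expansion is 4/3, so h^(4)(0) = 4! * (4/3) = 32.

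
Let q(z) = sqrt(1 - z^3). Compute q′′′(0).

-3

From the series, [z^3] q = -1/2; multiply by 3! = 6 to get -3.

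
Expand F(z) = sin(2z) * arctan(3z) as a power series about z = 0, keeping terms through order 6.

110*z^6 - 22*z^4 + 6*z^2

Take the Cauchy product of the two expansions.
F(0) = 0
F′(0) = 0
F′′(0) = 12
F′′′(0) = 0
F^(4)(0) = -528
F^(5)(0) = 0
F^(6)(0) = 79200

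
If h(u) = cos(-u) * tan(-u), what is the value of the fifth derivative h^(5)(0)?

-1

Take the Cauchy product of the two expansions.
The coefficient of u^5 in the expansion is -1/120, so h^(5)(0) = 5! * (-1/120) = -1.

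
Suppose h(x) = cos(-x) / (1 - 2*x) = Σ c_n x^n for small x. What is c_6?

40439/720

Use 1/(1 - r) = Σ r^k on the denominator, then take the Cauchy product.
[x^0] = 1;  [x^1] = 2;  [x^2] = 7/2;  [x^3] = 7;  [x^4] = 337/24;  [x^5] = 337/12;  [x^6] = 40439/720.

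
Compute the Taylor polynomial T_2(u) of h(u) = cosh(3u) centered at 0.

9*u^2/2 + 1

h(0) = 1
h′(0) = 0
h′′(0) = 9
Dividing each by k! gives the coefficients c_0, ..., c_2.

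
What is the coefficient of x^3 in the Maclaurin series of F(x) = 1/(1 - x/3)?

Differentiate repeatedly and evaluate at the center.

1/27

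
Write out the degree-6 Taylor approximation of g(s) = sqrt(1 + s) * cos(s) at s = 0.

-349*s^6/46080 + 13*s^5/768 + 25*s^4/384 - 3*s^3/16 - 5*s^2/8 + s/2 + 1

Write out both Maclaurin series and multiply, keeping only the needed powers.
g(0) = 1
g′(0) = 1/2
g′′(0) = -5/4
g′′′(0) = -9/8
g^(4)(0) = 25/16
g^(5)(0) = 65/32
g^(6)(0) = -349/64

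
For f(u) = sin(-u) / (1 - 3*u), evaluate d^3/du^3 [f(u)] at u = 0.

-53

Use 1/(1 - r) = Σ r^k on the denominator, then take the Cauchy product.
The coefficient of u^3 in the expansion is -53/6, so f′′′(0) = 3! * (-53/6) = -53.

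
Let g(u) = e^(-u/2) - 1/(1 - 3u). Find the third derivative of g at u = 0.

Combine the two series term by term.
From the series, [u^3] g = -1297/48; multiply by 3! = 6 to get -1297/8.

-1297/8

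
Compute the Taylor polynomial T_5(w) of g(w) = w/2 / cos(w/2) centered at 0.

5*w^5/768 + w^3/16 + w/2

Invert the denominator's series and multiply.
g(0) = 0
g′(0) = 1/2
g′′(0) = 0
g′′′(0) = 3/8
g^(4)(0) = 0
g^(5)(0) = 25/32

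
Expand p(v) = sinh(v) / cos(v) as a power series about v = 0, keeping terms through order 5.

3*v^5/10 + 2*v^3/3 + v

Write the quotient as an unknown series and match coefficients against numerator = denominator · series.
p(0) = 0
p′(0) = 1
p′′(0) = 0
p′′′(0) = 4
p^(4)(0) = 0
p^(5)(0) = 36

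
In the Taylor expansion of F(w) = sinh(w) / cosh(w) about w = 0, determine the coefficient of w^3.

-1/3

Divide the numerator series by the denominator series (power-series long division).
F(0) = 0
F′(0) = 1
F′′(0) = 0
F′′′(0) = -2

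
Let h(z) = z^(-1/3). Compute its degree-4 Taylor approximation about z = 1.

35*(z - 1)^4/243 - 14*(z - 1)^3/81 + 2*(z - 1)^2/9 - (z - 1)/3 + 1

[(z - 1)^0] = 1;  [(z - 1)^1] = -1/3;  [(z - 1)^2] = 2/9;  [(z - 1)^3] = -14/81;  [(z - 1)^4] = 35/243.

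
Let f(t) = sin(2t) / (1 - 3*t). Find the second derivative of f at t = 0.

12

Multiply the numerator's expansion by the denominator's geometric series.
From the series, [t^2] f = 6; multiply by 2! = 2 to get 12.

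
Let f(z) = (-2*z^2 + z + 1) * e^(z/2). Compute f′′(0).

Shift and add copies of the series according to the polynomial's terms.
From the series, [z^2] f = -11/8; multiply by 2! = 2 to get -11/4.

-11/4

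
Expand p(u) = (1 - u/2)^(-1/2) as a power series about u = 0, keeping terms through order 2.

Compute the successive derivatives at the expansion point and divide by k!.
p(0) = 1
p′(0) = 1/4
p′′(0) = 3/16

3*u^2/32 + u/4 + 1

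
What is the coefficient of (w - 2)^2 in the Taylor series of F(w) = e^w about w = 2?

Compute the successive derivatives at the expansion point and divide by k!.

e^(2)/2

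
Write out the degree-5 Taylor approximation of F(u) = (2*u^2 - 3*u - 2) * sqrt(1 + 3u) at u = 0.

Shift and add copies of the series according to the polynomial's terms.
[u^0] = -2;  [u^1] = -6;  [u^2] = -1/4;  [u^3] = 3;  [u^4] = -63/64;  [u^5] = -27/64.

-27*u^5/64 - 63*u^4/64 + 3*u^3 - u^2/4 - 6*u - 2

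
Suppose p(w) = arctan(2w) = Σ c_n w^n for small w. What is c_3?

Apply the Taylor formula c_k = f^(k)(a)/k!.
p(0) = 0
p′(0) = 2
p′′(0) = 0
p′′′(0) = -16

-8/3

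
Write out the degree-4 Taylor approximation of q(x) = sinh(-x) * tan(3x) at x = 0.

-19*x^4/2 - 3*x^2

Take the Cauchy product of the two expansions.
[x^0] = 0;  [x^1] = 0;  [x^2] = -3;  [x^3] = 0;  [x^4] = -19/2.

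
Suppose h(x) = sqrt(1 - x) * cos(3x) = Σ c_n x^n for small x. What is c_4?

Expand each factor separately, then convolve coefficients.

499/128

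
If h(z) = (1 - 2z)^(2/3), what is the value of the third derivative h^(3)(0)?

-64/27

Use the known series and substitute for the argument.
From the series, [z^3] h = -32/81; multiply by 3! = 6 to get -64/27.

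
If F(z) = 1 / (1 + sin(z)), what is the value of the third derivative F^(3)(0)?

Expand as Σ (-1)^k u^k with u equal to the inner function's series.
The coefficient of z^3 in the expansion is -5/6, so F′′′(0) = 3! * (-5/6) = -5.

-5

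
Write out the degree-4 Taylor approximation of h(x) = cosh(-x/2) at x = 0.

x^4/384 + x^2/8 + 1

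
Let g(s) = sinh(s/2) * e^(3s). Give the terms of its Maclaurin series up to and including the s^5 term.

Write out both Maclaurin series and multiply, keeping only the needed powers.
g(0) = 0
g′(0) = 1/2
g′′(0) = 3
g′′′(0) = 109/8
g^(4)(0) = 111/2
g^(5)(0) = 6841/32
Dividing each by k! gives the coefficients c_0, ..., c_5.

6841*s^5/3840 + 37*s^4/16 + 109*s^3/48 + 3*s^2/2 + s/2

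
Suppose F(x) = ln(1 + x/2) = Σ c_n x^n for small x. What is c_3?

1/24

F(0) = 0
F′(0) = 1/2
F′′(0) = -1/4
F′′′(0) = 1/4
So c_3 = F′′′(0)/3! = 1/24.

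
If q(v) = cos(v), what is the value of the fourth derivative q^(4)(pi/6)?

sqrt(3)/2

The coefficient of (v - pi/6)^4 in the expansion is sqrt(3)/48, so q^(4)(pi/6) = 4! * (sqrt(3)/48) = sqrt(3)/2.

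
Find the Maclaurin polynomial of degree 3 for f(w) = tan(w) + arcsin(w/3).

Combine the two series term by term.
[w^0] = 0;  [w^1] = 4/3;  [w^2] = 0;  [w^3] = 55/162.

55*w^3/162 + 4*w/3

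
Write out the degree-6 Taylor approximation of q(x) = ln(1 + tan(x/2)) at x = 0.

Substitute the inner expansion into the outer series and collect powers.
q(0) = 0
q′(0) = 1/2
q′′(0) = -1/4
q′′′(0) = 1/2
q^(4)(0) = -7/8
q^(5)(0) = 5/2
q^(6)(0) = -31/4

-31*x^6/2880 + x^5/48 - 7*x^4/192 + x^3/12 - x^2/8 + x/2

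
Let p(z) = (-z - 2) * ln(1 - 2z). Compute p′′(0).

12

Shift and add copies of the series according to the polynomial's terms.
From the series, [z^2] p = 6; multiply by 2! = 2 to get 12.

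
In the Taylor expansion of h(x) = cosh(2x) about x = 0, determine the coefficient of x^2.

2

Compute the successive derivatives at the expansion point and divide by k!.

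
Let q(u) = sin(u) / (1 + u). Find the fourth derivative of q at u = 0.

-20

Multiply the two series term by term and collect like powers.
From the series, [u^4] q = -5/6; multiply by 4! = 24 to get -20.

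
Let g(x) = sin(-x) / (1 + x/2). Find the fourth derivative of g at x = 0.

Write out both Maclaurin series and multiply, keeping only the needed powers.
The coefficient of x^4 in the expansion is 1/24, so g^(4)(0) = 4! * (1/24) = 1.

1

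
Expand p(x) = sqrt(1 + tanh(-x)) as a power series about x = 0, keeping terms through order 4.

Compose series: expand the inner function first, then feed it into the outer expansion.
p(0) = 1
p′(0) = -1/2
p′′(0) = -1/4
p′′′(0) = 5/8
p^(4)(0) = 17/16
Dividing each by k! gives the coefficients c_0, ..., c_4.

17*x^4/384 + 5*x^3/48 - x^2/8 - x/2 + 1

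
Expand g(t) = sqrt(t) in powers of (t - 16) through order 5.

7*(t - 16)^5/67108864 - 5*(t - 16)^4/2097152 + (t - 16)^3/16384 - (t - 16)^2/512 + (t - 16)/8 + 4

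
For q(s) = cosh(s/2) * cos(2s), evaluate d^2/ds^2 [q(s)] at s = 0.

Take the Cauchy product of the two expansions.
The coefficient of s^2 in the expansion is -15/8, so q′′(0) = 2! * (-15/8) = -15/4.

-15/4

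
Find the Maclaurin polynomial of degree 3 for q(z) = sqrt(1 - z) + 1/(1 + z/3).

-43*z^3/432 - z^2/72 - 5*z/6 + 2

Combine the two series term by term.
q(0) = 2
q′(0) = -5/6
q′′(0) = -1/36
q′′′(0) = -43/72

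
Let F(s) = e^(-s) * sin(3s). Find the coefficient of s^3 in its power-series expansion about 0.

-3

Take the Cauchy product of the two expansions.
So c_3 = F′′′(0)/3! = -3.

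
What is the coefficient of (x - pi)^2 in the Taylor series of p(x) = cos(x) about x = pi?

1/2

Differentiate repeatedly and evaluate at the center.
So c_2 = p′′(pi)/2! = 1/2.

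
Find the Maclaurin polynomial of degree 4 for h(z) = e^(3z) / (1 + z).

Multiply the two series term by term and collect like powers.
[z^0] = 1;  [z^1] = 2;  [z^2] = 5/2;  [z^3] = 2;  [z^4] = 11/8.

11*z^4/8 + 2*z^3 + 5*z^2/2 + 2*z + 1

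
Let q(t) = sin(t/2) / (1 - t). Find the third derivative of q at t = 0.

Multiply the two series term by term and collect like powers.
The coefficient of t^3 in the expansion is 23/48, so q′′′(0) = 3! * (23/48) = 23/8.

23/8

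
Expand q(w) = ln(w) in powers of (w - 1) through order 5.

(w - 1)^5/5 - (w - 1)^4/4 + (w - 1)^3/3 - (w - 1)^2/2 + (w - 1)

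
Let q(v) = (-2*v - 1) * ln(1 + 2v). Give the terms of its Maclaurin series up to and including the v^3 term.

Shift and add copies of the series according to the polynomial's terms.
[v^0] = 0;  [v^1] = -2;  [v^2] = -2;  [v^3] = 4/3.

4*v^3/3 - 2*v^2 - 2*v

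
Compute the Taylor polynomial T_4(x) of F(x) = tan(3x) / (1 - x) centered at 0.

Write out both Maclaurin series and multiply, keeping only the needed powers.
F(0) = 0
F′(0) = 3
F′′(0) = 6
F′′′(0) = 72
F^(4)(0) = 288
The Taylor polynomial is Σ F^(k)(0)/k! · x^k.

12*x^4 + 12*x^3 + 3*x^2 + 3*x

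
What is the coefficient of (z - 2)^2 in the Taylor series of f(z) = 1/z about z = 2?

f(2) = 1/2
f′(2) = -1/4
f′′(2) = 1/4
The Taylor polynomial is Σ f^(k)(2)/k! · (z - 2)^k.

1/8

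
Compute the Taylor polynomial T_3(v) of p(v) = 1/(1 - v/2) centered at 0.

v^3/8 + v^2/4 + v/2 + 1

p(0) = 1
p′(0) = 1/2
p′′(0) = 1/2
p′′′(0) = 3/4
The Taylor polynomial is Σ p^(k)(0)/k! · v^k.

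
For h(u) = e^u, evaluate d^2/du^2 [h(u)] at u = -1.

e^(-1)

Apply the Taylor formula c_k = f^(k)(a)/k!.
The coefficient of (u + 1)^2 in the expansion is e^(-1)/2, so h′′(-1) = 2! * (e^(-1)/2) = e^(-1).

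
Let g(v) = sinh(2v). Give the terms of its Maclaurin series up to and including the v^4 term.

Apply the Taylor formula c_k = f^(k)(a)/k!.
[v^0] = 0;  [v^1] = 2;  [v^2] = 0;  [v^3] = 4/3;  [v^4] = 0.

4*v^3/3 + 2*v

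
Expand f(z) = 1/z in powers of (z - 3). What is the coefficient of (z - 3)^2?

f(3) = 1/3
f′(3) = -1/9
f′′(3) = 2/27
So c_2 = f′′(3)/2! = 1/27.

1/27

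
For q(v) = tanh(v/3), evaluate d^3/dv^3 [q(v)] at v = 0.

-2/27

Use the known series and substitute for the argument.
From the series, [v^3] q = -1/81; multiply by 3! = 6 to get -2/27.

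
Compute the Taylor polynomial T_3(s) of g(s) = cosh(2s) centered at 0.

g(0) = 1
g′(0) = 0
g′′(0) = 4
g′′′(0) = 0
Dividing each by k! gives the coefficients c_0, ..., c_3.

2*s^2 + 1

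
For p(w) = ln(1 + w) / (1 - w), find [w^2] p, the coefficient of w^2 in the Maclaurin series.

1/2

Write out both Maclaurin series and multiply, keeping only the needed powers.
[w^0] = 0;  [w^1] = 1;  [w^2] = 1/2.
So c_2 = p′′(0)/2! = 1/2.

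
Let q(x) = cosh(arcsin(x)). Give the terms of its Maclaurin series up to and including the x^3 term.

Plug the Maclaurin series of the inner function into that of the outer and collect terms.
q(0) = 1
q′(0) = 0
q′′(0) = 1
q′′′(0) = 0

x^2/2 + 1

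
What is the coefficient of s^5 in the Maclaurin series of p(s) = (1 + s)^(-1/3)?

-91/729

Apply the Taylor formula c_k = f^(k)(a)/k!.
p(0) = 1
p′(0) = -1/3
p′′(0) = 4/9
p′′′(0) = -28/27
p^(4)(0) = 280/81
p^(5)(0) = -3640/243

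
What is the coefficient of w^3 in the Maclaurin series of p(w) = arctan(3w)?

p(0) = 0
p′(0) = 3
p′′(0) = 0
p′′′(0) = -54

-9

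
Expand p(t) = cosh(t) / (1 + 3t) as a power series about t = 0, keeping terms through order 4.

Write out both Maclaurin series and multiply, keeping only the needed powers.
p(0) = 1
p′(0) = -3
p′′(0) = 19
p′′′(0) = -171
p^(4)(0) = 2053
Then c_k = p^(k)(0)/k! gives each Taylor coefficient.

2053*t^4/24 - 57*t^3/2 + 19*t^2/2 - 3*t + 1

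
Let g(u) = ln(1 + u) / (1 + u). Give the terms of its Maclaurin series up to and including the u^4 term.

Multiply the two series term by term and collect like powers.

-25*u^4/12 + 11*u^3/6 - 3*u^2/2 + u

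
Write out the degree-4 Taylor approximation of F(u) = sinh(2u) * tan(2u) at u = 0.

Multiply the two series term by term and collect like powers.

8*u^4 + 4*u^2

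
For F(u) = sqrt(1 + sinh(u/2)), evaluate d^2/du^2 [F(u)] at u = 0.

-1/16

Compose series: expand the inner function first, then feed it into the outer expansion.
The coefficient of u^2 in the expansion is -1/32, so F′′(0) = 2! * (-1/32) = -1/16.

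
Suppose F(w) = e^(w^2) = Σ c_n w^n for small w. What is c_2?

1

[w^0] = 1;  [w^1] = 0;  [w^2] = 1.
So c_2 = F′′(0)/2! = 1.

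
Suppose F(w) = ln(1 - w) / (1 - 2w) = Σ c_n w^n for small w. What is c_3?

-16/3

Multiply the two series term by term and collect like powers.
So c_3 = F′′′(0)/3! = -16/3.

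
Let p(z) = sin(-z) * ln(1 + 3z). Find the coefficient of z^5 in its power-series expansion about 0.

Write out both Maclaurin series and multiply, keeping only the needed powers.
p(0) = 0
p′(0) = 0
p′′(0) = -6
p′′′(0) = 27
p^(4)(0) = -204
p^(5)(0) = 2340
The Taylor polynomial is Σ p^(k)(0)/k! · z^k.

39/2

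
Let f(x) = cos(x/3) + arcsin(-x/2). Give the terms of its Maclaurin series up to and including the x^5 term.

Add the two expansions coefficient-wise.
f(0) = 1
f′(0) = -1/2
f′′(0) = -1/9
f′′′(0) = -1/8
f^(4)(0) = 1/81
f^(5)(0) = -9/32

-3*x^5/1280 + x^4/1944 - x^3/48 - x^2/18 - x/2 + 1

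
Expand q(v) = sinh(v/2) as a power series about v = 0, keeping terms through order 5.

Use the known series and substitute for the argument.
q(0) = 0
q′(0) = 1/2
q′′(0) = 0
q′′′(0) = 1/8
q^(4)(0) = 0
q^(5)(0) = 1/32
Then c_k = q^(k)(0)/k! gives each Taylor coefficient.

v^5/3840 + v^3/48 + v/2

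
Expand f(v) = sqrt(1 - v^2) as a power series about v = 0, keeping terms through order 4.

-v^4/8 - v^2/2 + 1

f(0) = 1
f′(0) = 0
f′′(0) = -1
f′′′(0) = 0
f^(4)(0) = -3
Dividing each by k! gives the coefficients c_0, ..., c_4.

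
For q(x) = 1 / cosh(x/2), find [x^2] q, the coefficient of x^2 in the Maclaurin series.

-1/8

Invert the denominator's series and multiply.
q(0) = 1
q′(0) = 0
q′′(0) = -1/4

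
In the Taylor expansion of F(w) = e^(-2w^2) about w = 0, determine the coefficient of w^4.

2

F(0) = 1
F′(0) = 0
F′′(0) = -4
F′′′(0) = 0
F^(4)(0) = 48
So c_4 = F^(4)(0)/4! = 2.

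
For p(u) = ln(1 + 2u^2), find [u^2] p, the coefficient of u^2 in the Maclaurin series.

2

p(0) = 0
p′(0) = 0
p′′(0) = 4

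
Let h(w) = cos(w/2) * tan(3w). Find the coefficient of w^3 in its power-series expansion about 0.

Expand each factor separately, then convolve coefficients.
h(0) = 0
h′(0) = 3
h′′(0) = 0
h′′′(0) = 207/4
So c_3 = h′′′(0)/3! = 69/8.

69/8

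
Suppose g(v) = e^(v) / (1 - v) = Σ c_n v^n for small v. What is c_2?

5/2

Use 1/(1 - r) = Σ r^k on the denominator, then take the Cauchy product.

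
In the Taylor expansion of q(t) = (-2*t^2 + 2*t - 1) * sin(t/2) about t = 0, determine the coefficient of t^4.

-1/24

Multiply each power in the prefactor through the base expansion.
q(0) = 0
q′(0) = -1/2
q′′(0) = 2
q′′′(0) = -47/8
q^(4)(0) = -1
So c_4 = q^(4)(0)/4! = -1/24.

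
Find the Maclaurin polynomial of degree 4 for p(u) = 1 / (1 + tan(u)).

5*u^4/3 - 4*u^3/3 + u^2 - u + 1

Expand as Σ (-1)^k u^k with u equal to the inner function's series.
[u^0] = 1;  [u^1] = -1;  [u^2] = 1;  [u^3] = -4/3;  [u^4] = 5/3.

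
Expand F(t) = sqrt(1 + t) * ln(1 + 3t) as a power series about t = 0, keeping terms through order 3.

51*t^3/8 - 3*t^2 + 3*t

Expand each factor separately, then convolve coefficients.
[t^0] = 0;  [t^1] = 3;  [t^2] = -3;  [t^3] = 51/8.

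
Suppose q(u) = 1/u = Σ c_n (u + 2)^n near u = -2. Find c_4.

-1/32

[(u + 2)^0] = -1/2;  [(u + 2)^1] = -1/4;  [(u + 2)^2] = -1/8;  [(u + 2)^3] = -1/16;  [(u + 2)^4] = -1/32.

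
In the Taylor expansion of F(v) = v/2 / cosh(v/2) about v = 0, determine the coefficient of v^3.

-1/16

Invert the denominator's series and multiply.
[v^0] = 0;  [v^1] = 1/2;  [v^2] = 0;  [v^3] = -1/16.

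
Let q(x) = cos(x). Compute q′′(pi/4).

From the series, [(x - pi/4)^2] q = -sqrt(2)/4; multiply by 2! = 2 to get -sqrt(2)/2.

-sqrt(2)/2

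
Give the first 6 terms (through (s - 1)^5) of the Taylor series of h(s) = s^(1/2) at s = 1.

7*(s - 1)^5/256 - 5*(s - 1)^4/128 + (s - 1)^3/16 - (s - 1)^2/8 + (s - 1)/2 + 1

h(1) = 1
h′(1) = 1/2
h′′(1) = -1/4
h′′′(1) = 3/8
h^(4)(1) = -15/16
h^(5)(1) = 105/32
Then c_k = h^(k)(1)/k! gives each Taylor coefficient.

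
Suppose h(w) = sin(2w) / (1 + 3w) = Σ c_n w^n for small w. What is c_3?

50/3

Write out both Maclaurin series and multiply, keeping only the needed powers.
So c_3 = h′′′(0)/3! = 50/3.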